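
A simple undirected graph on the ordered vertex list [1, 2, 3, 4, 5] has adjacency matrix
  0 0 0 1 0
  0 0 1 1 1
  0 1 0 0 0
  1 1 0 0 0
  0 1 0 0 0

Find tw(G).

A width-1 tree decomposition is:
Bags: B1 = {2, 4}  B2 = {2, 5}  B3 = {1, 4}  B4 = {2, 3}
Tree: B1–B2, B1–B3, B2–B4
Each bag holds 2 vertices, so the decomposition has width 1, which upper-bounds the treewidth. G has an edge, so its treewidth is at least 1. Therefore the treewidth is 1.

1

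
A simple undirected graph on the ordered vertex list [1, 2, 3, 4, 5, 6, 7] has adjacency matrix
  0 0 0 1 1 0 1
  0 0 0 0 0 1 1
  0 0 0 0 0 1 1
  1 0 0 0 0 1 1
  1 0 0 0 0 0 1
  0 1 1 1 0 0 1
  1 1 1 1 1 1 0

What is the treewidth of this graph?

A width-2 tree decomposition is:
Bags: B1 = {4, 6, 7}  B2 = {1, 4, 7}  B3 = {1, 5, 7}  B4 = {3, 6, 7}  B5 = {2, 6, 7}
Tree: B1–B2, B2–B3, B1–B4, B4–B5
The largest bag has 3 vertices, giving width 2; this decomposition certifies tw(G) ≤ 2. On the other hand G contains the 3-clique {1, 4, 7}. A clique must lie in a single bag of any decomposition, so no decomposition can have width below 2. The upper and lower bounds meet at 2, so that is the treewidth.

2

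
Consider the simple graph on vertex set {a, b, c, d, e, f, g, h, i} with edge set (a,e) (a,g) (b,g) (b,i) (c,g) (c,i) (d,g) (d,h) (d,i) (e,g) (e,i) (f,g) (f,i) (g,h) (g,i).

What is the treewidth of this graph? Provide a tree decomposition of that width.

Treewidth 2.
One optimal decomposition is:
Bags: B1 = {a, e, g}  B2 = {e, g, i}  B3 = {d, g, i}  B4 = {d, g, h}  B5 = {c, g, i}  B6 = {b, g, i}  B7 = {f, g, i}
Tree: B1–B2, B2–B3, B3–B4, B3–B5, B2–B6, B3–B7

Every bag has size at most 3, so the width is 3 − 1 = 2 and tw(G) ≤ 2. On the other hand G contains the 3-clique {d, g, h}. A clique must lie in a single bag of any decomposition, so no decomposition can have width below 2. Combining the bounds, tw(G) = 2.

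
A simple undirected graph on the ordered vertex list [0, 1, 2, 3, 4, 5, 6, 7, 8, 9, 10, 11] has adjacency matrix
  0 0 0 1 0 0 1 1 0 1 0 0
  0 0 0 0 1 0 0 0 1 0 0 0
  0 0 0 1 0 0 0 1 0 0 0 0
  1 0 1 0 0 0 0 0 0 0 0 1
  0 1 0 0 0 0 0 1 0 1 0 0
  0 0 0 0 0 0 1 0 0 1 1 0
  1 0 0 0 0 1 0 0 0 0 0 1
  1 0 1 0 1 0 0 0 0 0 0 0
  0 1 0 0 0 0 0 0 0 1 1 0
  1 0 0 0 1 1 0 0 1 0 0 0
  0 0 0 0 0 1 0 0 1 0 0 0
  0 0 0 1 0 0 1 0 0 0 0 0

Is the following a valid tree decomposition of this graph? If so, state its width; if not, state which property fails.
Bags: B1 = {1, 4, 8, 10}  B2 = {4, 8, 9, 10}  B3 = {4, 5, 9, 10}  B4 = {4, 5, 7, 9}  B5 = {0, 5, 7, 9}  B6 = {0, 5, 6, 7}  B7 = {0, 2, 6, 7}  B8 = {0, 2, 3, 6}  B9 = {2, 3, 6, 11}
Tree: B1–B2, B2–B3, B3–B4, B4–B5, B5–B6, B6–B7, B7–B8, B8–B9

Checking the three conditions: (i) the bags cover all of {0, 1, 2, 3, 4, 5, 6, 7, 8, 9, 10, 11}; (ii) for each edge, some bag contains both endpoints; (iii) the bags containing any fixed vertex form a subtree. All hold, so the decomposition is valid with width 4 − 1 = 3.

Yes; width 3.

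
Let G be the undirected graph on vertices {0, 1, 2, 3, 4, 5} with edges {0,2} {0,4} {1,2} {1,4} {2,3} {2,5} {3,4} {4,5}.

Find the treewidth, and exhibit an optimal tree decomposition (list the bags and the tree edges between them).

Each bag holds 3 vertices, so the decomposition has width 2, which upper-bounds the treewidth. Since 2–0–4–5–2 is a cycle in G, G is not acyclic. Forests are exactly the graphs of treewidth ≤ 1, so tw(G) ≥ 2. The upper and lower bounds meet at 2, so that is the treewidth.

Treewidth 2.
One such decomposition:
Bags: B1 = {0, 2, 4}  B2 = {2, 4, 5}  B3 = {1, 2, 4}  B4 = {2, 3, 4}
Tree: B1–B2, B2–B3, B3–B4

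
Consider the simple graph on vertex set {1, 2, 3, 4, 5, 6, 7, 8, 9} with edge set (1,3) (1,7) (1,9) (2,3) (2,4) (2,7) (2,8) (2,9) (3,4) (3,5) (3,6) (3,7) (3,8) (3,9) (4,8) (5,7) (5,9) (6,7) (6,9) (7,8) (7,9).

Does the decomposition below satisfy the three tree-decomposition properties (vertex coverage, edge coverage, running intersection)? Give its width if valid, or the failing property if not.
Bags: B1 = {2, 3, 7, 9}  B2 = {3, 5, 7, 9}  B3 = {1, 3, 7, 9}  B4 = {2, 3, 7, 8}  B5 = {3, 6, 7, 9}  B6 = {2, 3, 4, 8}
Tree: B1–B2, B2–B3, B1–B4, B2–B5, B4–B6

Yes; width 3.

Checking the three conditions: (i) the bags cover all of {1, 2, 3, 4, 5, 6, 7, 8, 9}; (ii) for each edge, some bag contains both endpoints; (iii) the bags containing any fixed vertex form a subtree. All hold, so the decomposition is valid with width 4 − 1 = 3.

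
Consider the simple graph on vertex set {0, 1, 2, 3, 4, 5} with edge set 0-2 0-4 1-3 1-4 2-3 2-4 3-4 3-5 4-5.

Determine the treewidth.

A width-2 tree decomposition is:
Bags: B1 = {2, 3, 4}  B2 = {0, 2, 4}  B3 = {3, 4, 5}  B4 = {1, 3, 4}
Tree: B1–B2, B1–B3, B3–B4
The largest bag has 3 vertices, giving width 2; this decomposition certifies tw(G) ≤ 2. On the other hand G contains the 3-clique {0, 2, 4}. A clique must lie in a single bag of any decomposition, so no decomposition can have width below 2. Combining the bounds, tw(G) = 2.

2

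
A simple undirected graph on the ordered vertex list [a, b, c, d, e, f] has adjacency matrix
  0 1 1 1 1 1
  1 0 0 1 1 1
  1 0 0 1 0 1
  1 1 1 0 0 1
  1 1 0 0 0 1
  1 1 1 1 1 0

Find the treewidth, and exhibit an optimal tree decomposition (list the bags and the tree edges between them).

Treewidth 3.
One optimal decomposition is:
Bags: B1 = {a, b, d, f}  B2 = {a, c, d, f}  B3 = {a, b, e, f}
Tree: B1–B2, B1–B3

Each bag holds 4 vertices, so the decomposition has width 3, which upper-bounds the treewidth. On the other hand G contains the 4-clique {a, c, d, f}. A clique must lie in a single bag of any decomposition, so no decomposition can have width below 3. Hence tw(G) = 3 exactly.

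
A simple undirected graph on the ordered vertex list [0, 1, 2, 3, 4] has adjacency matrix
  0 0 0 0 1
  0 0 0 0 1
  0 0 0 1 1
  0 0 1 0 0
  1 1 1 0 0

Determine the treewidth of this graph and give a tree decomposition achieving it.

Treewidth 1.
One such decomposition:
Bags: B1 = {2, 4}  B2 = {2, 3}  B3 = {0, 4}  B4 = {1, 4}
Tree: B1–B2, B1–B3, B1–B4

Every bag has size at most 2, so the width is 2 − 1 = 1 and tw(G) ≤ 1. G has an edge, so its treewidth is at least 1. The upper and lower bounds meet at 1, so that is the treewidth.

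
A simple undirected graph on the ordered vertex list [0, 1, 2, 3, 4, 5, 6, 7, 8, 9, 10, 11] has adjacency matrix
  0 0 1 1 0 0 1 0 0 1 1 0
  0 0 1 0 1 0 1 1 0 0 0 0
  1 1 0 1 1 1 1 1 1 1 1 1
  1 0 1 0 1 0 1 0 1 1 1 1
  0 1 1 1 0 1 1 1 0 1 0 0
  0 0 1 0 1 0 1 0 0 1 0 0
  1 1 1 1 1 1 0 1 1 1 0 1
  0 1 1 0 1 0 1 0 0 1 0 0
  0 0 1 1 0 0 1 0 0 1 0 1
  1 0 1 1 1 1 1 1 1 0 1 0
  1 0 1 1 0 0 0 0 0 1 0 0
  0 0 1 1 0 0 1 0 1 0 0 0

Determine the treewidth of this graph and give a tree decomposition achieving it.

Treewidth 4.
One such decomposition:
Bags: B1 = {2, 3, 4, 6, 9}  B2 = {2, 4, 6, 7, 9}  B3 = {2, 4, 5, 6, 9}  B4 = {1, 2, 4, 6, 7}  B5 = {2, 3, 6, 8, 9}  B6 = {0, 2, 3, 6, 9}  B7 = {0, 2, 3, 9, 10}  B8 = {2, 3, 6, 8, 11}
Tree: B1–B2, B1–B3, B2–B4, B1–B5, B1–B6, B6–B7, B5–B8

Every bag has size at most 5, so the width is 5 − 1 = 4 and tw(G) ≤ 4. On the other hand G contains the 5-clique {0, 2, 3, 9, 10}. A clique must lie in a single bag of any decomposition, so no decomposition can have width below 4. Combining the bounds, tw(G) = 4.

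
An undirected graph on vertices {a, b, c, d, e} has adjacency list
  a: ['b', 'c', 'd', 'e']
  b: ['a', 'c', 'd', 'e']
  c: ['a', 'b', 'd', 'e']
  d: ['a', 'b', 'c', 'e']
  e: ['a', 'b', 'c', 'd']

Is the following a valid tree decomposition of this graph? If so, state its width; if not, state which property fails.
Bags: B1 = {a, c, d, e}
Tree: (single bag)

A tree decomposition must satisfy three properties: every vertex lies in some bag; for every edge, both endpoints lie together in some bag; and for every vertex, the bags containing it form a connected subtree. Here vertex b appears in no bag, so the decomposition is invalid.

No — vertex b appears in no bag.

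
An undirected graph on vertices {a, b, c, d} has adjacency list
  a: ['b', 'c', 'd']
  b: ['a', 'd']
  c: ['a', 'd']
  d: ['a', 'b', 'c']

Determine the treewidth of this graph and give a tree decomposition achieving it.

Treewidth 2.
One optimal decomposition is:
Bags: B1 = {a, c, d}  B2 = {a, b, d}
Tree: B1–B2

Every bag has size at most 3, so the width is 3 − 1 = 2 and tw(G) ≤ 2. For the lower bound, the 3 vertices {a, c, d} are pairwise adjacent, and any tree decomposition puts a clique entirely inside one bag — forcing width ≥ 2. The upper and lower bounds meet at 2, so that is the treewidth.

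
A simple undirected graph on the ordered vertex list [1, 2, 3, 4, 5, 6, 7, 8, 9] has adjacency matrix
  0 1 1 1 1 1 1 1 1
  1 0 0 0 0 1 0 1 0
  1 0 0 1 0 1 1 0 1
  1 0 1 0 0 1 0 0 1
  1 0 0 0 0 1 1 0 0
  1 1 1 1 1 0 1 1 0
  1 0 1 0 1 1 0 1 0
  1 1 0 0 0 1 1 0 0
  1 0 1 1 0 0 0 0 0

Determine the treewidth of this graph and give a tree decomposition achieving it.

Each bag holds 4 vertices, so the decomposition has width 3, which upper-bounds the treewidth. For the lower bound, the 4 vertices {1, 3, 4, 9} are pairwise adjacent, and any tree decomposition puts a clique entirely inside one bag — forcing width ≥ 3. The upper and lower bounds meet at 3, so that is the treewidth.

Treewidth 3.
Bags: B1 = {1, 2, 6, 8}  B2 = {1, 6, 7, 8}  B3 = {1, 5, 6, 7}  B4 = {1, 3, 6, 7}  B5 = {1, 3, 4, 6}  B6 = {1, 3, 4, 9}
Tree: B1–B2, B2–B3, B3–B4, B4–B5, B5–B6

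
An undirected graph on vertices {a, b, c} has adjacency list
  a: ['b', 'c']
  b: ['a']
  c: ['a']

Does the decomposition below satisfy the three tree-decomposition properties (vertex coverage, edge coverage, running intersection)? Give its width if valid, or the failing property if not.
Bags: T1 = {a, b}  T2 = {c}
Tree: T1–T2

No — edge (a,c) lies in no bag.

A tree decomposition must satisfy three properties: every vertex lies in some bag; for every edge, both endpoints lie together in some bag; and for every vertex, the bags containing it form a connected subtree. Here edge (a,c) lies in no bag, so the decomposition is invalid.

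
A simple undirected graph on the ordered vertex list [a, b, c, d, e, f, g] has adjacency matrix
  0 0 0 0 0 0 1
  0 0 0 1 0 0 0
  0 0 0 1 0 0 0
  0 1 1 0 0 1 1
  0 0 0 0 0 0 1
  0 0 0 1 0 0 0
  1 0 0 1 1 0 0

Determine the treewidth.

1

A width-1 tree decomposition is:
Bags: B1 = {c, d}  B2 = {d, g}  B3 = {b, d}  B4 = {a, g}  B5 = {d, f}  B6 = {e, g}
Tree: B1–B2, B2–B3, B2–B4, B2–B5, B2–B6
Every bag has size at most 2, so the width is 2 − 1 = 1 and tw(G) ≤ 1. Any graph with an edge has treewidth ≥ 1, and G has the edge d–c. Therefore the treewidth is 1.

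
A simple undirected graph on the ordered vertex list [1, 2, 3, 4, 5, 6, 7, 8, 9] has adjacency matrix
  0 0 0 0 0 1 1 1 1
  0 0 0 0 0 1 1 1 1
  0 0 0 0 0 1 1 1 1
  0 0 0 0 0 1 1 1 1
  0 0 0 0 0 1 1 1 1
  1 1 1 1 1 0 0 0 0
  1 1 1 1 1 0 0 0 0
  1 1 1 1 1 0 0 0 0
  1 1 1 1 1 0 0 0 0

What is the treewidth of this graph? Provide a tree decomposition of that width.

Every bag has size at most 5, so the width is 5 − 1 = 4 and tw(G) ≤ 4. For the lower bound: the 5 vertex sets {5,9}, {2,6}, {4,7}, {8}, {1} are disjoint, each induces a connected subgraph, and every pair is joined by at least one edge of G. Contracting each set to a single vertex therefore yields K_{5} as a minor, and since treewidth is minor-monotone, tw(G) ≥ tw(K_{5}) = 4. Therefore the treewidth is 4.

Treewidth 4.
One optimal decomposition is:
Bags: B1 = {5, 6, 7, 8, 9}  B2 = {2, 6, 7, 8, 9}  B3 = {4, 6, 7, 8, 9}  B4 = {1, 6, 7, 8, 9}  B5 = {3, 6, 7, 8, 9}
Tree: B1–B2, B2–B3, B3–B4, B4–B5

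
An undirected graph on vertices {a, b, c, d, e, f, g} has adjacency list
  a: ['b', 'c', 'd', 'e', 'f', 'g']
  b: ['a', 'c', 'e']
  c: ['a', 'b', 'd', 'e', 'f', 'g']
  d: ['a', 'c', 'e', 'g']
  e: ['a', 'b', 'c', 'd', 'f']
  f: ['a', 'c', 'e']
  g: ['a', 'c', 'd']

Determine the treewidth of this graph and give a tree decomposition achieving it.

Every bag has size at most 4, so the width is 4 − 1 = 3 and tw(G) ≤ 3. On the other hand G contains the 4-clique {a, c, d, g}. A clique must lie in a single bag of any decomposition, so no decomposition can have width below 3. Hence tw(G) = 3 exactly.

Treewidth 3.
One optimal decomposition is:
Bags: B1 = {a, c, d, g}  B2 = {a, c, d, e}  B3 = {a, c, e, f}  B4 = {a, b, c, e}
Tree: B1–B2, B2–B3, B3–B4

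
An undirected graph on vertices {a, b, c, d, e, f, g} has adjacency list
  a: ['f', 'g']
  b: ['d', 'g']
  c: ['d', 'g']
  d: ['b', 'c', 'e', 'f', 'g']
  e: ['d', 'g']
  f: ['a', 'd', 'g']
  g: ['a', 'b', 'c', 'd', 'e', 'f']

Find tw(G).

2

A width-2 tree decomposition is:
Bags: B1 = {c, d, g}  B2 = {b, d, g}  B3 = {d, e, g}  B4 = {d, f, g}  B5 = {a, f, g}
Tree: B1–B2, B1–B3, B3–B4, B4–B5
The largest bag has 3 vertices, giving width 2; this decomposition certifies tw(G) ≤ 2. On the other hand G contains the 3-clique {d, e, g}. A clique must lie in a single bag of any decomposition, so no decomposition can have width below 2. Combining the bounds, tw(G) = 2.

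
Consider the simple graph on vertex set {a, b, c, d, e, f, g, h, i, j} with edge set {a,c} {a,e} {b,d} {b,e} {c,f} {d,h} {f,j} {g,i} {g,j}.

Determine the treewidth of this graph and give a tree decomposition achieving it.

Treewidth 1.
One optimal decomposition is:
Bags: B1 = {g, i}  B2 = {g, j}  B3 = {f, j}  B4 = {c, f}  B5 = {a, c}  B6 = {a, e}  B7 = {b, e}  B8 = {b, d}  B9 = {d, h}
Tree: B1–B2, B2–B3, B3–B4, B4–B5, B5–B6, B6–B7, B7–B8, B8–B9

The largest bag has 2 vertices, giving width 1; this decomposition certifies tw(G) ≤ 1. Any graph with an edge has treewidth ≥ 1, and G has the edge i–g. Combining the bounds, tw(G) = 1.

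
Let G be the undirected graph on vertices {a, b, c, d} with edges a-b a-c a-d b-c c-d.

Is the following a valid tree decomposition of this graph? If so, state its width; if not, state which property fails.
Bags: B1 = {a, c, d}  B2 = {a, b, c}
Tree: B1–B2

Yes; width 2.

Vertex coverage: the bags together contain {a, b, c, d}, the full vertex set. Edge coverage: each edge of G has both endpoints in at least one bag. Running intersection: for every vertex, the bags containing it form a connected subtree. All three properties hold, so this is a valid tree decomposition of width max|bag| − 1 = 2, and hence tw(G) ≤ 2.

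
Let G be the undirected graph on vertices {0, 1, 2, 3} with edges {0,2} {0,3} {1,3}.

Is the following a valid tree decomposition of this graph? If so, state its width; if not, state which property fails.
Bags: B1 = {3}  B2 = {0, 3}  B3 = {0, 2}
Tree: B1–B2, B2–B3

A tree decomposition must satisfy three properties: every vertex lies in some bag; for every edge, both endpoints lie together in some bag; and for every vertex, the bags containing it form a connected subtree. Here vertex 1 appears in no bag, so the decomposition is invalid.

No — vertex 1 appears in no bag.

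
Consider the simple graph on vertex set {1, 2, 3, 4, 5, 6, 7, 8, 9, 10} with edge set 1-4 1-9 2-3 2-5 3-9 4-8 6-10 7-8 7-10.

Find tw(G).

1

A width-1 tree decomposition is:
Bags: B1 = {6, 10}  B2 = {7, 10}  B3 = {7, 8}  B4 = {4, 8}  B5 = {1, 4}  B6 = {1, 9}  B7 = {3, 9}  B8 = {2, 3}  B9 = {2, 5}
Tree: B1–B2, B2–B3, B3–B4, B4–B5, B5–B6, B6–B7, B7–B8, B8–B9
The largest bag has 2 vertices, giving width 1; this decomposition certifies tw(G) ≤ 1. G has an edge, so its treewidth is at least 1. The upper and lower bounds meet at 1, so that is the treewidth.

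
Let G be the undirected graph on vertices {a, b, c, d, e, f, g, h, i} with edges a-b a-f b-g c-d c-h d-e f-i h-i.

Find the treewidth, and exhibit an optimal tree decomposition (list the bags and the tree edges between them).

Treewidth 1.
Bags: B1 = {b, g}  B2 = {a, b}  B3 = {a, f}  B4 = {f, i}  B5 = {h, i}  B6 = {c, h}  B7 = {c, d}  B8 = {d, e}
Tree: B1–B2, B2–B3, B3–B4, B4–B5, B5–B6, B6–B7, B7–B8

Every bag has size at most 2, so the width is 2 − 1 = 1 and tw(G) ≤ 1. Since G has at least one edge (e.g. g–b), it is not an edgeless graph, so tw(G) ≥ 1. Combining the bounds, tw(G) = 1.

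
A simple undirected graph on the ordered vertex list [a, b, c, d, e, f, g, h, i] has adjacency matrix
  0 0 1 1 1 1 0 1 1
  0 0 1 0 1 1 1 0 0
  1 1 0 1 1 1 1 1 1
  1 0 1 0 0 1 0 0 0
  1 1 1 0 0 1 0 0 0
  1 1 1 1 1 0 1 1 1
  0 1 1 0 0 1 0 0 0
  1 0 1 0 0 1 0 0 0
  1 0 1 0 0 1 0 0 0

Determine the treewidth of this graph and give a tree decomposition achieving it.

Treewidth 3.
Bags: B1 = {a, c, e, f}  B2 = {a, c, f, i}  B3 = {b, c, e, f}  B4 = {b, c, f, g}  B5 = {a, c, f, h}  B6 = {a, c, d, f}
Tree: B1–B2, B1–B3, B3–B4, B2–B5, B1–B6

The largest bag has 4 vertices, giving width 3; this decomposition certifies tw(G) ≤ 3. For the lower bound, the 4 vertices {b, c, f, g} are pairwise adjacent, and any tree decomposition puts a clique entirely inside one bag — forcing width ≥ 3. Hence tw(G) = 3 exactly.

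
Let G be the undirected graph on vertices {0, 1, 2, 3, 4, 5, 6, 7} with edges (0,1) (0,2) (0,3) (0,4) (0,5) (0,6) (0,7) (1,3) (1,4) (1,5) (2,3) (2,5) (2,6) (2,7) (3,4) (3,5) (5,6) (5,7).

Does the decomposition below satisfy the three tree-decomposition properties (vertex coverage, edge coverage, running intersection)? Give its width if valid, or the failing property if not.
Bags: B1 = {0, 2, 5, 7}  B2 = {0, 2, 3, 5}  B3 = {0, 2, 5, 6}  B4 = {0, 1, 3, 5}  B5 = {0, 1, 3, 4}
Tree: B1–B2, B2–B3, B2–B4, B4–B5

Yes; width 3.

Vertex coverage: the bags together contain {0, 1, 2, 3, 4, 5, 6, 7}, the full vertex set. Edge coverage: each edge of G has both endpoints in at least one bag. Running intersection: for every vertex, the bags containing it form a connected subtree. All three properties hold, so this is a valid tree decomposition of width max|bag| − 1 = 3, and hence tw(G) ≤ 3.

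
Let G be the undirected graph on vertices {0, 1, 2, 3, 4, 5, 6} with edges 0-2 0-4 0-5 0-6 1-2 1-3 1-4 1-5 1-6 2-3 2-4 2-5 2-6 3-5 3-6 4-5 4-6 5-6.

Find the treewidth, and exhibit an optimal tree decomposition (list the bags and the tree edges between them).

Each bag holds 5 vertices, so the decomposition has width 4, which upper-bounds the treewidth. Conversely, {0, 2, 4, 5, 6} is a clique of size 5, and the vertices of any clique must share a bag in every tree decomposition; so some bag has ≥ 5 vertices and tw(G) ≥ 4. Therefore the treewidth is 4.

Treewidth 4.
Bags: B1 = {1, 2, 4, 5, 6}  B2 = {0, 2, 4, 5, 6}  B3 = {1, 2, 3, 5, 6}
Tree: B1–B2, B1–B3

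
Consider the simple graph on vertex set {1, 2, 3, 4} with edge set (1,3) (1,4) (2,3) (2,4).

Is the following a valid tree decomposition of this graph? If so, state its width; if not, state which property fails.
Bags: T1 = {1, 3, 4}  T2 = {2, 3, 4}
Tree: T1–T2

Checking the three conditions: (i) the bags cover all of {1, 2, 3, 4}; (ii) for each edge, some bag contains both endpoints; (iii) the bags containing any fixed vertex form a subtree. All hold, so the decomposition is valid with width 3 − 1 = 2.

Yes; width 2.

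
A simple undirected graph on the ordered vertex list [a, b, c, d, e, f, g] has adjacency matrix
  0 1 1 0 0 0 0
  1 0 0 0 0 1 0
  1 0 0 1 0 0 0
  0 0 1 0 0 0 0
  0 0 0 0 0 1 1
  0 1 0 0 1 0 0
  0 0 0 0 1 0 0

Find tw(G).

1

A width-1 tree decomposition is:
Bags: B1 = {e, g}  B2 = {e, f}  B3 = {b, f}  B4 = {a, b}  B5 = {a, c}  B6 = {c, d}
Tree: B1–B2, B2–B3, B3–B4, B4–B5, B5–B6
Every bag has size at most 2, so the width is 2 − 1 = 1 and tw(G) ≤ 1. Any graph with an edge has treewidth ≥ 1, and G has the edge g–e. The upper and lower bounds meet at 1, so that is the treewidth.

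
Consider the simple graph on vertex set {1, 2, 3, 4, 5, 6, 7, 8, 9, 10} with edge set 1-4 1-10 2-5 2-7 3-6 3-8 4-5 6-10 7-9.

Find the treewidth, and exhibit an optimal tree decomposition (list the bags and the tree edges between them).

The largest bag has 2 vertices, giving width 1; this decomposition certifies tw(G) ≤ 1. Any graph with an edge has treewidth ≥ 1, and G has the edge 8–3. Hence tw(G) = 1 exactly.

Treewidth 1.
One optimal decomposition is:
Bags: B1 = {3, 8}  B2 = {3, 6}  B3 = {6, 10}  B4 = {1, 10}  B5 = {1, 4}  B6 = {4, 5}  B7 = {2, 5}  B8 = {2, 7}  B9 = {7, 9}
Tree: B1–B2, B2–B3, B3–B4, B4–B5, B5–B6, B6–B7, B7–B8, B8–B9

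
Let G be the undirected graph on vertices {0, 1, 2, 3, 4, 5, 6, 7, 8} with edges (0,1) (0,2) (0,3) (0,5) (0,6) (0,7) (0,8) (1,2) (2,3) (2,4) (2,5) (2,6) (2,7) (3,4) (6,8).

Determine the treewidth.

A width-2 tree decomposition is:
Bags: B1 = {0, 2, 5}  B2 = {0, 1, 2}  B3 = {0, 2, 7}  B4 = {0, 2, 6}  B5 = {0, 2, 3}  B6 = {0, 6, 8}  B7 = {2, 3, 4}
Tree: B1–B2, B2–B3, B3–B4, B2–B5, B4–B6, B5–B7
Each bag holds 3 vertices, so the decomposition has width 2, which upper-bounds the treewidth. For the lower bound, the 3 vertices {0, 6, 8} are pairwise adjacent, and any tree decomposition puts a clique entirely inside one bag — forcing width ≥ 2. Combining the bounds, tw(G) = 2.

2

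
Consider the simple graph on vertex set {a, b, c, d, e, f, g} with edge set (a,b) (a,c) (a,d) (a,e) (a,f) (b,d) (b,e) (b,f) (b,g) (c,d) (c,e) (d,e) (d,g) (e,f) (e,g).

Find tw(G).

3

A width-3 tree decomposition is:
Bags: B1 = {a, b, d, e}  B2 = {b, d, e, g}  B3 = {a, b, e, f}  B4 = {a, c, d, e}
Tree: B1–B2, B1–B3, B1–B4
Each bag holds 4 vertices, so the decomposition has width 3, which upper-bounds the treewidth. For the lower bound, the 4 vertices {b, d, e, g} are pairwise adjacent, and any tree decomposition puts a clique entirely inside one bag — forcing width ≥ 3. Therefore the treewidth is 3.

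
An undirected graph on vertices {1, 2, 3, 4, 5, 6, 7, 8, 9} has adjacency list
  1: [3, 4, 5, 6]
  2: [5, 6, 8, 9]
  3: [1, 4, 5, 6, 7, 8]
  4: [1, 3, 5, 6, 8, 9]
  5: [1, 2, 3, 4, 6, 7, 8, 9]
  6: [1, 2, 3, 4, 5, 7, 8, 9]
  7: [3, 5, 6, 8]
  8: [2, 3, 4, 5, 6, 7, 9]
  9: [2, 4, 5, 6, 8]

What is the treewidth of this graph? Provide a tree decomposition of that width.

Every bag has size at most 5, so the width is 5 − 1 = 4 and tw(G) ≤ 4. Conversely, {2, 5, 6, 8, 9} is a clique of size 5, and the vertices of any clique must share a bag in every tree decomposition; so some bag has ≥ 5 vertices and tw(G) ≥ 4. Combining the bounds, tw(G) = 4.

Treewidth 4.
Bags: B1 = {3, 4, 5, 6, 8}  B2 = {3, 5, 6, 7, 8}  B3 = {1, 3, 4, 5, 6}  B4 = {4, 5, 6, 8, 9}  B5 = {2, 5, 6, 8, 9}
Tree: B1–B2, B1–B3, B1–B4, B4–B5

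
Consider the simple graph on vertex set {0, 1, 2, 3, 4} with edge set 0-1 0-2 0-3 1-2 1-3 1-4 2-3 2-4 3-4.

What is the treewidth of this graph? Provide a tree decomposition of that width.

Treewidth 3.
Bags: B1 = {1, 2, 3, 4}  B2 = {0, 1, 2, 3}
Tree: B1–B2

Each bag holds 4 vertices, so the decomposition has width 3, which upper-bounds the treewidth. For the lower bound, the 4 vertices {0, 1, 2, 3} are pairwise adjacent, and any tree decomposition puts a clique entirely inside one bag — forcing width ≥ 3. Hence tw(G) = 3 exactly.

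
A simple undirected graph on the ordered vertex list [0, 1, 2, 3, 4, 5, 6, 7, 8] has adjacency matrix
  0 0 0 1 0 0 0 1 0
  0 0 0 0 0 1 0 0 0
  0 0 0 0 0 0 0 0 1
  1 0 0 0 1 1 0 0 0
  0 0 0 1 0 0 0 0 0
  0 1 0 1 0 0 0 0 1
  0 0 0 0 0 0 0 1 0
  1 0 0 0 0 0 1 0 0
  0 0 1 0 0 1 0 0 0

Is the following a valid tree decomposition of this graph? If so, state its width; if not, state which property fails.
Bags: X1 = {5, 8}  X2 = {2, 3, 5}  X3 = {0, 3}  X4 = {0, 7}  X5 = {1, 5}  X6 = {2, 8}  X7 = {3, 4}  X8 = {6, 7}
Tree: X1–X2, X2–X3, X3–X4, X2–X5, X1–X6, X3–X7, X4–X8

A tree decomposition must satisfy three properties: every vertex lies in some bag; for every edge, both endpoints lie together in some bag; and for every vertex, the bags containing it form a connected subtree. Here bags containing vertex 2 are not connected in the tree, so the decomposition is invalid.

No — bags containing vertex 2 are not connected in the tree.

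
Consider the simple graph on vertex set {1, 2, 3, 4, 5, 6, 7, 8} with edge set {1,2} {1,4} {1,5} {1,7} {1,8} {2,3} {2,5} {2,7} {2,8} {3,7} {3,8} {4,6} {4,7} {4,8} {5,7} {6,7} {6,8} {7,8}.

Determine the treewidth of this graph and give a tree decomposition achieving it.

Treewidth 3.
One such decomposition:
Bags: B1 = {1, 4, 7, 8}  B2 = {4, 6, 7, 8}  B3 = {1, 2, 7, 8}  B4 = {1, 2, 5, 7}  B5 = {2, 3, 7, 8}
Tree: B1–B2, B1–B3, B3–B4, B3–B5

The largest bag has 4 vertices, giving width 3; this decomposition certifies tw(G) ≤ 3. Conversely, {1, 2, 7, 8} is a clique of size 4, and the vertices of any clique must share a bag in every tree decomposition; so some bag has ≥ 4 vertices and tw(G) ≥ 3. The upper and lower bounds meet at 3, so that is the treewidth.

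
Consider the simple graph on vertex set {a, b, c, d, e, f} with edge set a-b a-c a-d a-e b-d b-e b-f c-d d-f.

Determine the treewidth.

A width-2 tree decomposition is:
Bags: B1 = {a, b, d}  B2 = {a, c, d}  B3 = {b, d, f}  B4 = {a, b, e}
Tree: B1–B2, B1–B3, B1–B4
The largest bag has 3 vertices, giving width 2; this decomposition certifies tw(G) ≤ 2. For the lower bound, the 3 vertices {b, d, f} are pairwise adjacent, and any tree decomposition puts a clique entirely inside one bag — forcing width ≥ 2. Combining the bounds, tw(G) = 2.

2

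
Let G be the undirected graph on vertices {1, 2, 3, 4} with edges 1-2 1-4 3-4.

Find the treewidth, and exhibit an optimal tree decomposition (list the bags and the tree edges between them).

The largest bag has 2 vertices, giving width 1; this decomposition certifies tw(G) ≤ 1. Since G has at least one edge (e.g. 1–2), it is not an edgeless graph, so tw(G) ≥ 1. Therefore the treewidth is 1.

Treewidth 1.
Bags: B1 = {1, 2}  B2 = {1, 4}  B3 = {3, 4}
Tree: B1–B2, B2–B3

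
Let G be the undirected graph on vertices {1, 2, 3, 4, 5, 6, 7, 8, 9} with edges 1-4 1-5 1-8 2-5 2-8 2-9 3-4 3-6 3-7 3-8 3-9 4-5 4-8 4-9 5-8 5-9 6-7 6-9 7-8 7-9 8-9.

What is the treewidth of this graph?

3

A width-3 tree decomposition is:
Bags: B1 = {3, 7, 8, 9}  B2 = {3, 4, 8, 9}  B3 = {4, 5, 8, 9}  B4 = {1, 4, 5, 8}  B5 = {2, 5, 8, 9}  B6 = {3, 6, 7, 9}
Tree: B1–B2, B2–B3, B3–B4, B3–B5, B1–B6
The largest bag has 4 vertices, giving width 3; this decomposition certifies tw(G) ≤ 3. For the lower bound, the 4 vertices {1, 4, 5, 8} are pairwise adjacent, and any tree decomposition puts a clique entirely inside one bag — forcing width ≥ 3. Hence tw(G) = 3 exactly.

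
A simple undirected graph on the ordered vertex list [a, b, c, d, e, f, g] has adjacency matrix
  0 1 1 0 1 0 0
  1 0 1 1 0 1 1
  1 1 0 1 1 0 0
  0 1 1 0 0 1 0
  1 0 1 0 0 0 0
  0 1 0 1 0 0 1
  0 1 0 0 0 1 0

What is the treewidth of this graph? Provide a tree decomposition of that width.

Every bag has size at most 3, so the width is 3 − 1 = 2 and tw(G) ≤ 2. On the other hand G contains the 3-clique {a, c, e}. A clique must lie in a single bag of any decomposition, so no decomposition can have width below 2. Hence tw(G) = 2 exactly.

Treewidth 2.
Bags: B1 = {b, d, f}  B2 = {b, c, d}  B3 = {b, f, g}  B4 = {a, b, c}  B5 = {a, c, e}
Tree: B1–B2, B1–B3, B2–B4, B4–B5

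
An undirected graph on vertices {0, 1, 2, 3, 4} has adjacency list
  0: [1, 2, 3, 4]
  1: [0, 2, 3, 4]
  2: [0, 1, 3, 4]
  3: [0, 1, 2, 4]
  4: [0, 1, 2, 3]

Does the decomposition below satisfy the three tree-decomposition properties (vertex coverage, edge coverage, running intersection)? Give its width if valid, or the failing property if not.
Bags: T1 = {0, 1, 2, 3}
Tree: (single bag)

A tree decomposition must satisfy three properties: every vertex lies in some bag; for every edge, both endpoints lie together in some bag; and for every vertex, the bags containing it form a connected subtree. Here vertex 4 appears in no bag, so the decomposition is invalid.

No — vertex 4 appears in no bag.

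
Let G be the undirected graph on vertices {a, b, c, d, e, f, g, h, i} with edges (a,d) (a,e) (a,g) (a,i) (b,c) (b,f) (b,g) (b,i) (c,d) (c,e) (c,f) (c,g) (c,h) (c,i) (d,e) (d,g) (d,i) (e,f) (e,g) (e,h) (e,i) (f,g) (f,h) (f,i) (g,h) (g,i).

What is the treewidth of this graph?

A width-4 tree decomposition is:
Bags: B1 = {c, d, e, g, i}  B2 = {a, d, e, g, i}  B3 = {c, e, f, g, i}  B4 = {b, c, f, g, i}  B5 = {c, e, f, g, h}
Tree: B1–B2, B1–B3, B3–B4, B3–B5
The largest bag has 5 vertices, giving width 4; this decomposition certifies tw(G) ≤ 4. Conversely, {c, e, f, g, h} is a clique of size 5, and the vertices of any clique must share a bag in every tree decomposition; so some bag has ≥ 5 vertices and tw(G) ≥ 4. Therefore the treewidth is 4.

4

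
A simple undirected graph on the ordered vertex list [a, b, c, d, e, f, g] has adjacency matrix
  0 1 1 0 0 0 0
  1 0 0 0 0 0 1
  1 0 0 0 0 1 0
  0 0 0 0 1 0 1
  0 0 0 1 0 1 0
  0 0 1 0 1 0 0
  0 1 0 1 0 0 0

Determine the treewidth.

2

A width-2 tree decomposition is:
Bags: B1 = {d, e, f}  B2 = {c, d, f}  B3 = {a, c, d}  B4 = {a, b, d}  B5 = {b, d, g}
Tree: B1–B2, B2–B3, B3–B4, B4–B5
Every bag has size at most 3, so the width is 3 − 1 = 2 and tw(G) ≤ 2. For the lower bound, G contains the cycle d–e–f–c–a–b–g–d, so G is not a forest; only forests have treewidth ≤ 1, hence tw(G) ≥ 2. Combining the bounds, tw(G) = 2.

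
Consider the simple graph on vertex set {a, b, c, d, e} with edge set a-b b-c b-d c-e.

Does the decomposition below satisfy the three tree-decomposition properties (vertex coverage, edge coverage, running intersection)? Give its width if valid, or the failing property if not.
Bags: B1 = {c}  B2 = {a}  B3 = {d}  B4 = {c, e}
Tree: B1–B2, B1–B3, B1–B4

A tree decomposition must satisfy three properties: every vertex lies in some bag; for every edge, both endpoints lie together in some bag; and for every vertex, the bags containing it form a connected subtree. Here vertex b appears in no bag, so the decomposition is invalid.

No — vertex b appears in no bag.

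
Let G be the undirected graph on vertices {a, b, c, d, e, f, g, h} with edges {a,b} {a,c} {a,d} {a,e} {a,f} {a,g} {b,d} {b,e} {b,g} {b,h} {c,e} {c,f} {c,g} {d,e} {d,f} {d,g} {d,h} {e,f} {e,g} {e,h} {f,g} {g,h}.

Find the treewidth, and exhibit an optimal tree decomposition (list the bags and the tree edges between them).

The largest bag has 5 vertices, giving width 4; this decomposition certifies tw(G) ≤ 4. For the lower bound, the 5 vertices {b, d, e, g, h} are pairwise adjacent, and any tree decomposition puts a clique entirely inside one bag — forcing width ≥ 4. Combining the bounds, tw(G) = 4.

Treewidth 4.
One optimal decomposition is:
Bags: B1 = {a, d, e, f, g}  B2 = {a, c, e, f, g}  B3 = {a, b, d, e, g}  B4 = {b, d, e, g, h}
Tree: B1–B2, B1–B3, B3–B4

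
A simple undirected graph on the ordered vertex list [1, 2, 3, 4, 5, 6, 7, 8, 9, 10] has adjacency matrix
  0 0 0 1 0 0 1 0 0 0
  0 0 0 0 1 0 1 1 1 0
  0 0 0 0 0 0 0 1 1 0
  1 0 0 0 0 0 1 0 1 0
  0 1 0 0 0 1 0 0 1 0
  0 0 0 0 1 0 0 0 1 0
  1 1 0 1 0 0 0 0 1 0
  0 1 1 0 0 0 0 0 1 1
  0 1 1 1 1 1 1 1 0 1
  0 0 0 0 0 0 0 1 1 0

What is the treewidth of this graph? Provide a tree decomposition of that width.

Every bag has size at most 3, so the width is 3 − 1 = 2 and tw(G) ≤ 2. On the other hand G contains the 3-clique {1, 4, 7}. A clique must lie in a single bag of any decomposition, so no decomposition can have width below 2. Therefore the treewidth is 2.

Treewidth 2.
One optimal decomposition is:
Bags: B1 = {2, 8, 9}  B2 = {2, 5, 9}  B3 = {3, 8, 9}  B4 = {5, 6, 9}  B5 = {2, 7, 9}  B6 = {4, 7, 9}  B7 = {8, 9, 10}  B8 = {1, 4, 7}
Tree: B1–B2, B1–B3, B2–B4, B1–B5, B5–B6, B1–B7, B6–B8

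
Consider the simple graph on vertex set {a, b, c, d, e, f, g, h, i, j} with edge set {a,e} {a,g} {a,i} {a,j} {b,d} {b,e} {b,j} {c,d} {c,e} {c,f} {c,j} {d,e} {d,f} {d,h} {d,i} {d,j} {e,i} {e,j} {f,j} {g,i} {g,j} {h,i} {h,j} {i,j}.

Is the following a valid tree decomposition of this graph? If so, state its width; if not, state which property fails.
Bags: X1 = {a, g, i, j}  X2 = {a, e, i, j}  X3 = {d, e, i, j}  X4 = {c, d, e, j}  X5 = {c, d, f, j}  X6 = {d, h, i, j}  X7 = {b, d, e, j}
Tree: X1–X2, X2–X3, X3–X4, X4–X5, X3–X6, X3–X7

Checking the three conditions: (i) the bags cover all of {a, b, c, d, e, f, g, h, i, j}; (ii) for each edge, some bag contains both endpoints; (iii) the bags containing any fixed vertex form a subtree. All hold, so the decomposition is valid with width 4 − 1 = 3.

Yes; width 3.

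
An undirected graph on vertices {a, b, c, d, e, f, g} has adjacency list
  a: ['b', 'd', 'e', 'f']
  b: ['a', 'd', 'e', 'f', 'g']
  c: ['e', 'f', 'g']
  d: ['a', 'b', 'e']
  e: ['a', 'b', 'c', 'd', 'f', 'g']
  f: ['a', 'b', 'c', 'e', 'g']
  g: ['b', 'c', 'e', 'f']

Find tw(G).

3

A width-3 tree decomposition is:
Bags: B1 = {a, b, e, f}  B2 = {b, e, f, g}  B3 = {c, e, f, g}  B4 = {a, b, d, e}
Tree: B1–B2, B2–B3, B1–B4
Each bag holds 4 vertices, so the decomposition has width 3, which upper-bounds the treewidth. On the other hand G contains the 4-clique {a, b, d, e}. A clique must lie in a single bag of any decomposition, so no decomposition can have width below 3. The upper and lower bounds meet at 3, so that is the treewidth.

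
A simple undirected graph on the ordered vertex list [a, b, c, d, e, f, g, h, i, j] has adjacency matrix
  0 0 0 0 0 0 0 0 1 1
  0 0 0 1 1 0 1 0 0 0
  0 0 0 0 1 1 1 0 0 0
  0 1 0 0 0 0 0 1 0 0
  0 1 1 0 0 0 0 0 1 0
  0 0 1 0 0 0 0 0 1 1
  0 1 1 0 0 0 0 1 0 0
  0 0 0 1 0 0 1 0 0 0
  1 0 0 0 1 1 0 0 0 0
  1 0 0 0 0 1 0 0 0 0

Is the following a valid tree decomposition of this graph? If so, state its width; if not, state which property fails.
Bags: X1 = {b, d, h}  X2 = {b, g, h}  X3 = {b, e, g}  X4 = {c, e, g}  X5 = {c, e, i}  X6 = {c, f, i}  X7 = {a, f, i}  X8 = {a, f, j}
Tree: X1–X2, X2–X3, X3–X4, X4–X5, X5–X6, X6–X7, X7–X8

Yes; width 2.

Checking the three conditions: (i) the bags cover all of {a, b, c, d, e, f, g, h, i, j}; (ii) for each edge, some bag contains both endpoints; (iii) the bags containing any fixed vertex form a subtree. All hold, so the decomposition is valid with width 3 − 1 = 2.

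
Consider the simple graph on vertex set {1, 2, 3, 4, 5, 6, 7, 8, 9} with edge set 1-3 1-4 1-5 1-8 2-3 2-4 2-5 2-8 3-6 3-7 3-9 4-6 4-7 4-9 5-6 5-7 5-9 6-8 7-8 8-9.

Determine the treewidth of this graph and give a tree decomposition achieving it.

The largest bag has 5 vertices, giving width 4; this decomposition certifies tw(G) ≤ 4. For the lower bound: the 5 vertex sets {4,6}, {2,3}, {1,8}, {5}, {7} are disjoint, each induces a connected subgraph, and every pair is joined by at least one edge of G. Contracting each set to a single vertex therefore yields K_{5} as a minor, and since treewidth is minor-monotone, tw(G) ≥ tw(K_{5}) = 4. Combining the bounds, tw(G) = 4.

Treewidth 4.
Bags: B1 = {3, 4, 5, 6, 8}  B2 = {2, 3, 4, 5, 8}  B3 = {1, 3, 4, 5, 8}  B4 = {3, 4, 5, 7, 8}  B5 = {3, 4, 5, 8, 9}
Tree: B1–B2, B2–B3, B3–B4, B4–B5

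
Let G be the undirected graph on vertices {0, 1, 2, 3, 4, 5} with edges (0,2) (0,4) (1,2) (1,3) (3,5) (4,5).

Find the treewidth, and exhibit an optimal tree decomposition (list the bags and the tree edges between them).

Every bag has size at most 3, so the width is 3 − 1 = 2 and tw(G) ≤ 2. The edges 3–5–4–0–2–1–3 form a cycle, so G is not a tree and its treewidth is at least 2. Hence tw(G) = 2 exactly.

Treewidth 2.
Bags: B1 = {3, 4, 5}  B2 = {0, 3, 4}  B3 = {0, 2, 3}  B4 = {1, 2, 3}
Tree: B1–B2, B2–B3, B3–B4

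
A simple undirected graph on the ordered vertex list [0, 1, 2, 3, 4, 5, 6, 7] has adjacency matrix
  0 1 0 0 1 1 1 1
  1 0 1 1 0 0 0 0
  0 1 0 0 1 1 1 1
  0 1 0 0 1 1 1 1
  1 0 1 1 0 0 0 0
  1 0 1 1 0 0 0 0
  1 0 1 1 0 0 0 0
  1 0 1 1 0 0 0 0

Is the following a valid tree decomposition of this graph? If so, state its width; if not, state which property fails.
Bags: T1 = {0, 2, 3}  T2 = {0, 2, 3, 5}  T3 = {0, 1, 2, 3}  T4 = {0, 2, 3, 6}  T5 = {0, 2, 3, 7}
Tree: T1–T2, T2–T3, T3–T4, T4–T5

No — vertex 4 appears in no bag.

A tree decomposition must satisfy three properties: every vertex lies in some bag; for every edge, both endpoints lie together in some bag; and for every vertex, the bags containing it form a connected subtree. Here vertex 4 appears in no bag, so the decomposition is invalid.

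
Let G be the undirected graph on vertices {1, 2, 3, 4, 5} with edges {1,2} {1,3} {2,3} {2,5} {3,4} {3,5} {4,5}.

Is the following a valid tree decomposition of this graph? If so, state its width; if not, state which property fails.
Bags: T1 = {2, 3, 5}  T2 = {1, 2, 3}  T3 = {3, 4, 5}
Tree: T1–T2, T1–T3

Yes; width 2.

Every vertex of G appears in some bag (union = {1, 2, 3, 4, 5}); every edge is covered by a bag; and for each vertex v the set of bags containing v is connected in the bag tree. The decomposition is therefore valid. The largest bag has 3 vertices, so the width is 2.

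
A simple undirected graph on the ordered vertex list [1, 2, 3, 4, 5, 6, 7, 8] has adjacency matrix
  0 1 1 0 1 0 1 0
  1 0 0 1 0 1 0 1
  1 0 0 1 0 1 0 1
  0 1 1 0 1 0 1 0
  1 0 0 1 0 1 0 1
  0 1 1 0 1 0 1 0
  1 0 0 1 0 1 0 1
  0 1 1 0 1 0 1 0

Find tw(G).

4

A width-4 tree decomposition is:
Bags: B1 = {2, 3, 5, 6, 7}  B2 = {2, 3, 4, 5, 7}  B3 = {1, 2, 3, 5, 7}  B4 = {2, 3, 5, 7, 8}
Tree: B1–B2, B2–B3, B3–B4
Every bag has size at most 5, so the width is 5 − 1 = 4 and tw(G) ≤ 4. For the lower bound: the 5 vertex sets {5,6}, {4,7}, {1,2}, {3}, {8} are disjoint, each induces a connected subgraph, and every pair is joined by at least one edge of G. Contracting each set to a single vertex therefore yields K_{5} as a minor, and since treewidth is minor-monotone, tw(G) ≥ tw(K_{5}) = 4. Hence tw(G) = 4 exactly.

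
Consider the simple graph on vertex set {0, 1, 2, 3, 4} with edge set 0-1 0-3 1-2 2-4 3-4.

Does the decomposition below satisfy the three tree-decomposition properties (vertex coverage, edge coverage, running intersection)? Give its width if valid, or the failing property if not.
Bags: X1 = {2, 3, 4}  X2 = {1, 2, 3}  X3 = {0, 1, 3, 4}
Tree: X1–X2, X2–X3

A tree decomposition must satisfy three properties: every vertex lies in some bag; for every edge, both endpoints lie together in some bag; and for every vertex, the bags containing it form a connected subtree. Here bags containing vertex 4 are not connected in the tree, so the decomposition is invalid.

No — bags containing vertex 4 are not connected in the tree.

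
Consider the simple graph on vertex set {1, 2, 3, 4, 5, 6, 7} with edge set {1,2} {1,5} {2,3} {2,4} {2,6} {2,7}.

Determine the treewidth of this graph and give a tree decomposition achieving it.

The largest bag has 2 vertices, giving width 1; this decomposition certifies tw(G) ≤ 1. Any graph with an edge has treewidth ≥ 1, and G has the edge 5–1. The upper and lower bounds meet at 1, so that is the treewidth.

Treewidth 1.
One such decomposition:
Bags: B1 = {1, 5}  B2 = {1, 2}  B3 = {2, 4}  B4 = {2, 7}  B5 = {2, 3}  B6 = {2, 6}
Tree: B1–B2, B2–B3, B3–B4, B2–B5, B2–B6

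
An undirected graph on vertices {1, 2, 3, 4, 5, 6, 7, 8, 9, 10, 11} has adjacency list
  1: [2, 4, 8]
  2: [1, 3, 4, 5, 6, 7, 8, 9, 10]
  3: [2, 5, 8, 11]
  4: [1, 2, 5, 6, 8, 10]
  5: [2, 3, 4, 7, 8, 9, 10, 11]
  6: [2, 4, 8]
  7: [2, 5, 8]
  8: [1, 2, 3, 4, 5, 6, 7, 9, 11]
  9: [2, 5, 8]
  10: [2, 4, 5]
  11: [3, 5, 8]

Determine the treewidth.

A width-3 tree decomposition is:
Bags: B1 = {2, 5, 7, 8}  B2 = {2, 4, 5, 8}  B3 = {2, 4, 6, 8}  B4 = {2, 5, 8, 9}  B5 = {2, 4, 5, 10}  B6 = {2, 3, 5, 8}  B7 = {3, 5, 8, 11}  B8 = {1, 2, 4, 8}
Tree: B1–B2, B2–B3, B1–B4, B2–B5, B4–B6, B6–B7, B2–B8
The largest bag has 4 vertices, giving width 3; this decomposition certifies tw(G) ≤ 3. On the other hand G contains the 4-clique {1, 2, 4, 8}. A clique must lie in a single bag of any decomposition, so no decomposition can have width below 3. Hence tw(G) = 3 exactly.

3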